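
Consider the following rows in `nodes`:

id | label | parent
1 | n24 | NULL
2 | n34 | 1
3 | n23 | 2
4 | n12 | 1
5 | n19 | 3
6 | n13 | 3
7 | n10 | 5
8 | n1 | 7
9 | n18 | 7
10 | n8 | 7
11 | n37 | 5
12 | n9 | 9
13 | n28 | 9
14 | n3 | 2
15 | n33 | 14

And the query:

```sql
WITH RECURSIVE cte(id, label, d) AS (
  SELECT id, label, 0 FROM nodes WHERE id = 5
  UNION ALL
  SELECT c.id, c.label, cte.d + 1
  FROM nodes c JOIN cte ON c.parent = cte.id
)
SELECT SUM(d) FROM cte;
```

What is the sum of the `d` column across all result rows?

Base: id=5 (n19) at d 0.
Iteration 1: rows with parent in {5} -> n10 (id 7, d 1), n37 (id 11, d 1).
Iteration 2: rows with parent in {7,11} -> n1 (id 8, d 2), n18 (id 9, d 2), n8 (id 10, d 2).
Iteration 3: rows with parent in {8,9,10} -> n9 (id 12, d 3), n28 (id 13, d 3).
Iteration 4: no rows with parent in {12,13}; recursion stops.
SUM(d) = 0 + 1 + 1 + 2 + 2 + 2 + 3 + 3 = 14.

14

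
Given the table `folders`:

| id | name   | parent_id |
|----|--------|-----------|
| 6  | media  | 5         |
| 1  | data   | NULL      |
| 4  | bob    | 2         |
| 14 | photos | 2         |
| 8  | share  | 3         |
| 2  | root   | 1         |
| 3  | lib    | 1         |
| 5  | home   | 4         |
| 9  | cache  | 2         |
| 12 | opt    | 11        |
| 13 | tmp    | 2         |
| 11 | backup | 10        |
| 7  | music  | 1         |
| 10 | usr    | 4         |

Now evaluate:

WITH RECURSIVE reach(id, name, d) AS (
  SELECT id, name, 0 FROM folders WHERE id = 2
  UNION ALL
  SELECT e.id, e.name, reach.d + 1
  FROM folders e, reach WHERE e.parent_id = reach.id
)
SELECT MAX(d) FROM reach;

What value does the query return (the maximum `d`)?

Base: id=2 (root) at d 0.
Iteration 1: rows with parent_id in {2} -> bob (id 4, d 1), cache (id 9, d 1), tmp (id 13, d 1), photos (id 14, d 1).
Iteration 2: rows with parent_id in {4,9,13,14} -> home (id 5, d 2), usr (id 10, d 2).
Iteration 3: rows with parent_id in {5,10} -> media (id 6, d 3), backup (id 11, d 3).
Iteration 4: rows with parent_id in {6,11} -> opt (id 12, d 4).
Iteration 5: no rows with parent_id in {12}; recursion stops.
d values: 0, 1, 1, 1, 1, 2, 2, 3, 3, 4; the maximum is 4.

4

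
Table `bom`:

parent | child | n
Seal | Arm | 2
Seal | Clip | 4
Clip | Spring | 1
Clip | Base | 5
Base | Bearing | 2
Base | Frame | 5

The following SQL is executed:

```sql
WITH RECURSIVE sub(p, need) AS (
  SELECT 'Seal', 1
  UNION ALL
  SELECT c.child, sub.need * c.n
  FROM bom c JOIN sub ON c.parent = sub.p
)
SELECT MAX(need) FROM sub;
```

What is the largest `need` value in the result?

100

Base: (Seal, need=1).
Iteration 1: components of {Seal} -> Arm = 1*2 = 2, Clip = 1*4 = 4.
Iteration 2: components of {Arm,Clip} -> Base = 4*5 = 20, Spring = 4*1 = 4.
Iteration 3: components of {Base,Spring} -> Bearing = 20*2 = 40, Frame = 20*5 = 100.
Iteration 4: no further components; recursion stops.
need values: 1, 2, 4, 4, 20, 40, 100; the maximum is 100.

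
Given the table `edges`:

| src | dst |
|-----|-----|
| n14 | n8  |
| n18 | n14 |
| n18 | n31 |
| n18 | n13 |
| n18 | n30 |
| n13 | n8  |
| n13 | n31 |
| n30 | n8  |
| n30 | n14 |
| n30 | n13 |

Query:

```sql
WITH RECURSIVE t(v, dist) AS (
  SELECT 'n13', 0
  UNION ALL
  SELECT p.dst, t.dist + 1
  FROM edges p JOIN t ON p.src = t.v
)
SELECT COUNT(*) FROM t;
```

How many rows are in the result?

3

Base: (n13, dist=0).
Iteration 1: edges from {n13} -> (n31, dist=1), (n8, dist=1).
Iteration 2: no outgoing edges from {n31,n8}; recursion stops.
Total rows emitted: 3.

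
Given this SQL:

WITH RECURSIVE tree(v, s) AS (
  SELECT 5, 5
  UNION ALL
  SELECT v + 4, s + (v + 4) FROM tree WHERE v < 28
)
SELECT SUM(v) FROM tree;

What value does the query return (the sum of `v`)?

119

Base: v=5, s=5.
Iteration 1: 5 < 28 holds -> v = 5 + 4 = 9, s = 5 + 9 = 14.
Iteration 2: 9 < 28 holds -> v = 9 + 4 = 13, s = 14 + 13 = 27.
Iteration 3: 13 < 28 holds -> v = 13 + 4 = 17, s = 27 + 17 = 44.
Iteration 4: 17 < 28 holds -> v = 17 + 4 = 21, s = 44 + 21 = 65.
Iteration 5: 21 < 28 holds -> v = 21 + 4 = 25, s = 65 + 25 = 90.
Iteration 6: 25 < 28 holds -> v = 25 + 4 = 29, s = 90 + 29 = 119.
Iteration 7: 29 < 28 fails; recursion stops.
SUM(v) = 5 + 9 + 13 + 17 + 21 + 25 + 29 = 119.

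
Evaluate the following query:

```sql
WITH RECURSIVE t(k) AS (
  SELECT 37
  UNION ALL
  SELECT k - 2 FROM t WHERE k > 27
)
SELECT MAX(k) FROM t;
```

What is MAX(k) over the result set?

37

Base: k=37.
Iteration 1: 37 > 27 holds -> k = 37 - 2 = 35.
Iteration 2: 35 > 27 holds -> k = 35 - 2 = 33.
Iteration 3: 33 > 27 holds -> k = 33 - 2 = 31.
Iteration 4: 31 > 27 holds -> k = 31 - 2 = 29.
Iteration 5: 29 > 27 holds -> k = 29 - 2 = 27.
Iteration 6: 27 > 27 fails; recursion stops.
k values: 37, 35, 33, 31, 29, 27; the maximum is 37.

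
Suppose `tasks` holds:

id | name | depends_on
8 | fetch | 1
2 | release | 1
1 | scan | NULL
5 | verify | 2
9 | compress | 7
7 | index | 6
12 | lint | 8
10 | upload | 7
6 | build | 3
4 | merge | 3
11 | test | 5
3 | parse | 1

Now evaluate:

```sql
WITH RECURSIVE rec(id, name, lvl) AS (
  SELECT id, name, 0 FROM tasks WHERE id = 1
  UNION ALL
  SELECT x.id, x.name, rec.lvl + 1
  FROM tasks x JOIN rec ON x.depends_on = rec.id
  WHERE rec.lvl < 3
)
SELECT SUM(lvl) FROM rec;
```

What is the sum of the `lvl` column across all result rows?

Base: id=1 (scan) at lvl 0.
Iteration 1: rows with depends_on in {1} -> release (id 2, lvl 1), parse (id 3, lvl 1), fetch (id 8, lvl 1).
Iteration 2: rows with depends_on in {2,3,8} -> merge (id 4, lvl 2), verify (id 5, lvl 2), build (id 6, lvl 2), lint (id 12, lvl 2).
Iteration 3: rows with depends_on in {4,5,6,12} -> index (id 7, lvl 3), test (id 11, lvl 3).
Iteration 4: lvl < 3 fails for all current rows; recursion stops.
SUM(lvl) = 0 + 1 + 1 + 1 + 2 + 2 + 2 + 2 + 3 + 3 = 17.

17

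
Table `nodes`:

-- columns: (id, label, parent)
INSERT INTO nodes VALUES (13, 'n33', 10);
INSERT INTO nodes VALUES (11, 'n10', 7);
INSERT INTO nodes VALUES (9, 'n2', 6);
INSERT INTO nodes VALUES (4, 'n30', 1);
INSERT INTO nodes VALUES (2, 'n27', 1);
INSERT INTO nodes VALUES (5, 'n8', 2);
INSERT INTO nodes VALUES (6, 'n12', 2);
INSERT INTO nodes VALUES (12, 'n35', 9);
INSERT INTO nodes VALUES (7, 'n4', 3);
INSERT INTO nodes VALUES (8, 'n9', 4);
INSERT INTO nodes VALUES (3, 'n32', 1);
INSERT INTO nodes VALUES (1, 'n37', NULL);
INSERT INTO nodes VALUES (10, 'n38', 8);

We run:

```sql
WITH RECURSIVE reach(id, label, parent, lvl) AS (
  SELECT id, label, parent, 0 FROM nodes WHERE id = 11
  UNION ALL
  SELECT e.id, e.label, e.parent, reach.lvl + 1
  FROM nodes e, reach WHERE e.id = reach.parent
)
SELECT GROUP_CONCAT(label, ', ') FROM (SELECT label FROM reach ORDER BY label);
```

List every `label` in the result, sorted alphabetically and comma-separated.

Base: id=11 (n10), parent=7, lvl 0.
Iteration 1: join on id=7 -> n4 (id 7, parent=3, lvl 1).
Iteration 2: join on id=3 -> n32 (id 3, parent=1, lvl 2).
Iteration 3: join on id=1 -> n37 (id 1, parent=NULL, lvl 3).
Iteration 4: parent is NULL; no match; recursion stops.

n10, n32, n37, n4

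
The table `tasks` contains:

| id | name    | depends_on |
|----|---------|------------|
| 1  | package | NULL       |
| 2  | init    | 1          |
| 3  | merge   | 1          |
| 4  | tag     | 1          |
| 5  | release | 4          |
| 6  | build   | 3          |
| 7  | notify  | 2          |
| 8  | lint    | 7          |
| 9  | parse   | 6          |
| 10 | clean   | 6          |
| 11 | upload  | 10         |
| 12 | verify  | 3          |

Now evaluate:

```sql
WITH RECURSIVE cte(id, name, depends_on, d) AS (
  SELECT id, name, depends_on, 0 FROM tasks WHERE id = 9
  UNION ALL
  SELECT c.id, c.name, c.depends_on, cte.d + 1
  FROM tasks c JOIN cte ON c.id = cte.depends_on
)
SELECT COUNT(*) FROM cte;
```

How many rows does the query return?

Base: id=9 (parse), depends_on=6, d 0.
Iteration 1: join on id=6 -> build (id 6, depends_on=3, d 1).
Iteration 2: join on id=3 -> merge (id 3, depends_on=1, d 2).
Iteration 3: join on id=1 -> package (id 1, depends_on=NULL, d 3).
Iteration 4: depends_on is NULL; no match; recursion stops.
Total rows emitted: 4.

4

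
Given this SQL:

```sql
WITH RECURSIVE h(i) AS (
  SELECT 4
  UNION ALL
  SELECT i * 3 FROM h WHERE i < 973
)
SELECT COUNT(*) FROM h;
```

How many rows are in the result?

Base: i=4.
Iteration 1: 4 < 973 holds -> i = 4 * 3 = 12.
Iteration 2: 12 < 973 holds -> i = 12 * 3 = 36.
Iteration 3: 36 < 973 holds -> i = 36 * 3 = 108.
Iteration 4: 108 < 973 holds -> i = 108 * 3 = 324.
Iteration 5: 324 < 973 holds -> i = 324 * 3 = 972.
Iteration 6: 972 < 973 holds -> i = 972 * 3 = 2916.
Iteration 7: 2916 < 973 fails; recursion stops.
Total rows emitted: 7.

7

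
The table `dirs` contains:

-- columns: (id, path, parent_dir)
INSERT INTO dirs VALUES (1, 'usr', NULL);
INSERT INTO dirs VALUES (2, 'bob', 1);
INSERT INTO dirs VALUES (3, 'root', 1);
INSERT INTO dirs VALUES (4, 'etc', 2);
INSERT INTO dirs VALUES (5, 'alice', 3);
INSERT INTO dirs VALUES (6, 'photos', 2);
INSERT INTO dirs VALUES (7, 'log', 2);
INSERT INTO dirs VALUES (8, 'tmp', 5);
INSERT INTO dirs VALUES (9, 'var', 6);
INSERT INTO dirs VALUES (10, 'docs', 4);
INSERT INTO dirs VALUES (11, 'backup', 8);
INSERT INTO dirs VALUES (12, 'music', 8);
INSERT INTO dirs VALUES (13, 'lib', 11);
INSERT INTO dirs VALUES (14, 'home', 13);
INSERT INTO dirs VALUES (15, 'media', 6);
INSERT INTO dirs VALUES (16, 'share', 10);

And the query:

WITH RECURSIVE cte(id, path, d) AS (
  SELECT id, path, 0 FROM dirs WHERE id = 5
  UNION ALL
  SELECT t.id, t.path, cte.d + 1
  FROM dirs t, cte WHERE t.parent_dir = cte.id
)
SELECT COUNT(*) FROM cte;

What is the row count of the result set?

Base: id=5 (alice) at d 0.
Iteration 1: rows with parent_dir in {5} -> tmp (id 8, d 1).
Iteration 2: rows with parent_dir in {8} -> backup (id 11, d 2), music (id 12, d 2).
Iteration 3: rows with parent_dir in {11,12} -> lib (id 13, d 3).
Iteration 4: rows with parent_dir in {13} -> home (id 14, d 4).
Iteration 5: no rows with parent_dir in {14}; recursion stops.
Total rows emitted: 6.

6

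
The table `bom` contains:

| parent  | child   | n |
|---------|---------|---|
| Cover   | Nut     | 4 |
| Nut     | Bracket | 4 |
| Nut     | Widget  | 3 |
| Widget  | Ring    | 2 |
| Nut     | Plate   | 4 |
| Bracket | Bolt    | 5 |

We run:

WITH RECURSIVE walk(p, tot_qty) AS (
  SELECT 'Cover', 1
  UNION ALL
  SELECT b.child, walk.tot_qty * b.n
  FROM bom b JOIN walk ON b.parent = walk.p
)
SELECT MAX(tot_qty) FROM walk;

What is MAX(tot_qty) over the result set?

Base: (Cover, tot_qty=1).
Iteration 1: components of {Cover} -> Nut = 1*4 = 4.
Iteration 2: components of {Nut} -> Bracket = 4*4 = 16, Plate = 4*4 = 16, Widget = 4*3 = 12.
Iteration 3: components of {Bracket,Plate,Widget} -> Bolt = 16*5 = 80, Ring = 12*2 = 24.
Iteration 4: no further components; recursion stops.
tot_qty values: 1, 4, 16, 12, 16, 80, 24; the maximum is 80.

80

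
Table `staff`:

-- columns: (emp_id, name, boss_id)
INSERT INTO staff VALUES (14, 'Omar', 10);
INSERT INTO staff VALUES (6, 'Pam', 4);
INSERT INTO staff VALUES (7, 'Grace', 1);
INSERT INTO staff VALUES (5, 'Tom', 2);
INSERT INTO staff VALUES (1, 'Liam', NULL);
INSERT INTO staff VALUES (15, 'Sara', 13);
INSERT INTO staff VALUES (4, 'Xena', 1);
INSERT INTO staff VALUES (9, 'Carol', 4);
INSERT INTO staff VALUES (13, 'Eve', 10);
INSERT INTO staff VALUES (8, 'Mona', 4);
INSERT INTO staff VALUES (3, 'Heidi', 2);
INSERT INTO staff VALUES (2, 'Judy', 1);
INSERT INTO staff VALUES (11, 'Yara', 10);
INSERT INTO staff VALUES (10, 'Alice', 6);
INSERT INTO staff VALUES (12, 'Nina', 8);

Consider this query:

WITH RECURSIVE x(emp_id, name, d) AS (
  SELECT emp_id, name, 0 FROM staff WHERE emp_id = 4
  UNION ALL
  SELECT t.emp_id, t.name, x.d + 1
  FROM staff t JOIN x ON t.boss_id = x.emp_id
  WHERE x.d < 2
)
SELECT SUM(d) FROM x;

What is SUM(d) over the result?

7

Base: emp_id=4 (Xena) at d 0.
Iteration 1: rows with boss_id in {4} -> Pam (id 6, d 1), Mona (id 8, d 1), Carol (id 9, d 1).
Iteration 2: rows with boss_id in {6,8,9} -> Alice (id 10, d 2), Nina (id 12, d 2).
Iteration 3: d < 2 fails for all current rows; recursion stops.
SUM(d) = 0 + 1 + 1 + 1 + 2 + 2 = 7.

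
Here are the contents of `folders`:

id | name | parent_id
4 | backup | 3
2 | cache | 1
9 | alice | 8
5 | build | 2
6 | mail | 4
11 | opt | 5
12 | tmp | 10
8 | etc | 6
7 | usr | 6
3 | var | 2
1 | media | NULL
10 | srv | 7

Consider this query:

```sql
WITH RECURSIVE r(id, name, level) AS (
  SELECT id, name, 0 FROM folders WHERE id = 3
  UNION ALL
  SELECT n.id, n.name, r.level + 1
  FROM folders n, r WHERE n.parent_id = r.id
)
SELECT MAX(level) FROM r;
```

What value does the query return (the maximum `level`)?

Base: id=3 (var) at level 0.
Iteration 1: rows with parent_id in {3} -> backup (id 4, level 1).
Iteration 2: rows with parent_id in {4} -> mail (id 6, level 2).
Iteration 3: rows with parent_id in {6} -> usr (id 7, level 3), etc (id 8, level 3).
Iteration 4: rows with parent_id in {7,8} -> alice (id 9, level 4), srv (id 10, level 4).
Iteration 5: rows with parent_id in {9,10} -> tmp (id 12, level 5).
Iteration 6: no rows with parent_id in {12}; recursion stops.
level values: 0, 1, 2, 3, 3, 4, 4, 5; the maximum is 5.

5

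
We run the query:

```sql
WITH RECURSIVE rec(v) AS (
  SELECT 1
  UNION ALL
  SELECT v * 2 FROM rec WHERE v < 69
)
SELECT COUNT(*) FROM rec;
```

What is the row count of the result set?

8

Base: v=1.
Iteration 1: 1 < 69 holds -> v = 1 * 2 = 2.
Iteration 2: 2 < 69 holds -> v = 2 * 2 = 4.
Iteration 3: 4 < 69 holds -> v = 4 * 2 = 8.
Iteration 4: 8 < 69 holds -> v = 8 * 2 = 16.
Iteration 5: 16 < 69 holds -> v = 16 * 2 = 32.
Iteration 6: 32 < 69 holds -> v = 32 * 2 = 64.
Iteration 7: 64 < 69 holds -> v = 64 * 2 = 128.
Iteration 8: 128 < 69 fails; recursion stops.
Total rows emitted: 8.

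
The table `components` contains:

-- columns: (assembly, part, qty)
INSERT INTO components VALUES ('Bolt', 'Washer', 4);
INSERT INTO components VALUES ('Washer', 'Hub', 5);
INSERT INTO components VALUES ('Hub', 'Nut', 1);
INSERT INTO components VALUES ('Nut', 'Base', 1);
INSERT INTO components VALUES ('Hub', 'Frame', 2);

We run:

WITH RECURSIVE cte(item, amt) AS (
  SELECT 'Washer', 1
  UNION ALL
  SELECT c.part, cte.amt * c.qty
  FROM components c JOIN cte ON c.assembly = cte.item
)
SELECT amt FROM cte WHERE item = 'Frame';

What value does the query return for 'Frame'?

Base: (Washer, amt=1).
Iteration 1: components of {Washer} -> Hub = 1*5 = 5.
Iteration 2: components of {Hub} -> Frame = 5*2 = 10, Nut = 5*1 = 5.
Iteration 3: components of {Frame,Nut} -> Base = 5*1 = 5.
Iteration 4: no further components; recursion stops.

10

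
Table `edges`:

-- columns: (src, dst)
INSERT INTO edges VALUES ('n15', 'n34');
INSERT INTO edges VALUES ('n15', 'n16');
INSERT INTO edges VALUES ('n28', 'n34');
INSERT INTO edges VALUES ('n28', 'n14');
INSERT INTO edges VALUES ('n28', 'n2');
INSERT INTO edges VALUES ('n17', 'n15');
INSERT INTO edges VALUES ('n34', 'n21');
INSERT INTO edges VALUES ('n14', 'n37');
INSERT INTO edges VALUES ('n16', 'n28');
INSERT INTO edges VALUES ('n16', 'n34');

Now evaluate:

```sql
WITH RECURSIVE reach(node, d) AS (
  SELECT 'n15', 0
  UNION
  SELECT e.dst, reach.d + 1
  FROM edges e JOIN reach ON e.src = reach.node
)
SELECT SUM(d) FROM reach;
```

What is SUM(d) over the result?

28

Base: (n15, d=0).
Iteration 1: edges from {n15} -> (n16, d=1), (n34, d=1).
Iteration 2: edges from {n16,n34} -> (n21, d=2), (n28, d=2), (n34, d=2).
Iteration 3: edges from {n21,n28,n34} -> (n14, d=3), (n2, d=3), (n21, d=3), (n34, d=3).
Iteration 4: edges from {n14,n2,n21,n34} -> (n21, d=4), (n37, d=4).
Iteration 5: no outgoing edges from {n21,n37}; recursion stops.
SUM(d) = 0 + 1 + 1 + 2 + 2 + 2 + 3 + 3 + 3 + 3 + 4 + 4 = 28.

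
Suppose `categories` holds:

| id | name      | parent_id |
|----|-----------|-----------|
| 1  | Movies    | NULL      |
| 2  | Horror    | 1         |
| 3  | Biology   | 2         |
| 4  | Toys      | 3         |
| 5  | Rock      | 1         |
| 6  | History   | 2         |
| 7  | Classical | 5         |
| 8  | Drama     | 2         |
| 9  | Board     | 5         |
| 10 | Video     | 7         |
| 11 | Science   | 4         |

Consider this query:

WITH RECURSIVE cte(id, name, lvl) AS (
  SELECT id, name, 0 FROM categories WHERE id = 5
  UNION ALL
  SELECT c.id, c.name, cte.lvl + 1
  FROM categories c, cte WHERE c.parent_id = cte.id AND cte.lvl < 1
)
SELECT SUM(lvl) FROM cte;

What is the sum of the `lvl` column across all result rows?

Base: id=5 (Rock) at lvl 0.
Iteration 1: rows with parent_id in {5} -> Classical (id 7, lvl 1), Board (id 9, lvl 1).
Iteration 2: lvl < 1 fails for all current rows; recursion stops.
SUM(lvl) = 0 + 1 + 1 = 2.

2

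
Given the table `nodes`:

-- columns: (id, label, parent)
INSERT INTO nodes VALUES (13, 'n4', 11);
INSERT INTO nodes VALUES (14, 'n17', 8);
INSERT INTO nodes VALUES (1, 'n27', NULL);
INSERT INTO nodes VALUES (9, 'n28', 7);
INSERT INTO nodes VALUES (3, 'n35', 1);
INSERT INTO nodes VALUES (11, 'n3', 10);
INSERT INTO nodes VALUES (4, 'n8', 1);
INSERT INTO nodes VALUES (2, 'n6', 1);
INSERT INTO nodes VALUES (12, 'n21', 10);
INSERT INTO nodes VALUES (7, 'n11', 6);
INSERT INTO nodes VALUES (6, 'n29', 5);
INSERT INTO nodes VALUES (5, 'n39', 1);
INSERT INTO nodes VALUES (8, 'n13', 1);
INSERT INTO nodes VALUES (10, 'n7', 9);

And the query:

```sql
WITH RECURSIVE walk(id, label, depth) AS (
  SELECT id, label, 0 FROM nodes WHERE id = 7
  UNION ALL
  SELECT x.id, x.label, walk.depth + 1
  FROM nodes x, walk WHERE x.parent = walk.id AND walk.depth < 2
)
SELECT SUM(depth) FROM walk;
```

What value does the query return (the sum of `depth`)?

3

Base: id=7 (n11) at depth 0.
Iteration 1: rows with parent in {7} -> n28 (id 9, depth 1).
Iteration 2: rows with parent in {9} -> n7 (id 10, depth 2).
Iteration 3: depth < 2 fails for all current rows; recursion stops.
SUM(depth) = 0 + 1 + 2 = 3.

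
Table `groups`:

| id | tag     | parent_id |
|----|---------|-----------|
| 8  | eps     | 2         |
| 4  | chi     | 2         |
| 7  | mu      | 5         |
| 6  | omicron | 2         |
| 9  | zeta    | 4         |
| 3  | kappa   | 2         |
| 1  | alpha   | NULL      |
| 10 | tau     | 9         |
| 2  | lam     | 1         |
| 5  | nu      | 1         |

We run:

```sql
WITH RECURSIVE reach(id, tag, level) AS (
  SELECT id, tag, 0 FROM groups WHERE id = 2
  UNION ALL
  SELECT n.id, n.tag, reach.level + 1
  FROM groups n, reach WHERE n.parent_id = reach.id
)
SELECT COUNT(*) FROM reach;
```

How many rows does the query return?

Base: id=2 (lam) at level 0.
Iteration 1: rows with parent_id in {2} -> kappa (id 3, level 1), chi (id 4, level 1), omicron (id 6, level 1), eps (id 8, level 1).
Iteration 2: rows with parent_id in {3,4,6,8} -> zeta (id 9, level 2).
Iteration 3: rows with parent_id in {9} -> tau (id 10, level 3).
Iteration 4: no rows with parent_id in {10}; recursion stops.
Total rows emitted: 7.

7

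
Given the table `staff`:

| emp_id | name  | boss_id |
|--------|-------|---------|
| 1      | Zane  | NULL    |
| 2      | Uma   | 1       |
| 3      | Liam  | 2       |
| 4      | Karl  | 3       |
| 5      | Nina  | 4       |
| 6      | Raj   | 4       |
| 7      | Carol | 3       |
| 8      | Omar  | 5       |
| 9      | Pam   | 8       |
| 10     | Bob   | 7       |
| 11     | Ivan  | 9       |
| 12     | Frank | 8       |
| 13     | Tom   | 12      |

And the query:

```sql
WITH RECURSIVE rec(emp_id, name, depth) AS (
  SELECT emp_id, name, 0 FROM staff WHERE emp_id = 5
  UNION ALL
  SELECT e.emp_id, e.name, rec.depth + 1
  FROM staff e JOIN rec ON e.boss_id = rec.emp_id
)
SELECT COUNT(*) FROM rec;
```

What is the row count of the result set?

Base: emp_id=5 (Nina) at depth 0.
Iteration 1: rows with boss_id in {5} -> Omar (id 8, depth 1).
Iteration 2: rows with boss_id in {8} -> Pam (id 9, depth 2), Frank (id 12, depth 2).
Iteration 3: rows with boss_id in {9,12} -> Ivan (id 11, depth 3), Tom (id 13, depth 3).
Iteration 4: no rows with boss_id in {11,13}; recursion stops.
Total rows emitted: 6.

6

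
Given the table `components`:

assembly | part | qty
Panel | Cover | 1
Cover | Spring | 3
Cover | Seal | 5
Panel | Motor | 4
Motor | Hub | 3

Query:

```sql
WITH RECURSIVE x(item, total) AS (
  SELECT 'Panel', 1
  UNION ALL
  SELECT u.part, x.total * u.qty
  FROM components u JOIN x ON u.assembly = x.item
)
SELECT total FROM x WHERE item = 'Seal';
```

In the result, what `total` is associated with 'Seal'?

5

Base: (Panel, total=1).
Iteration 1: components of {Panel} -> Cover = 1*1 = 1, Motor = 1*4 = 4.
Iteration 2: components of {Cover,Motor} -> Hub = 4*3 = 12, Seal = 1*5 = 5, Spring = 1*3 = 3.
Iteration 3: no further components; recursion stops.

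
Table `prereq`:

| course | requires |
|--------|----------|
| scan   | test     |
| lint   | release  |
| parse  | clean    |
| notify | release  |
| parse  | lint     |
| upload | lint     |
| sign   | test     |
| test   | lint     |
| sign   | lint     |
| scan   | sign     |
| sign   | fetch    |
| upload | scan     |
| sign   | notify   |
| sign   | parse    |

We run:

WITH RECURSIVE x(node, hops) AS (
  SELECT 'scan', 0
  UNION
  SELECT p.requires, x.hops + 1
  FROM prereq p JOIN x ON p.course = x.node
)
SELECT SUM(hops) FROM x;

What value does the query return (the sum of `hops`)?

25

Base: (scan, hops=0).
Iteration 1: edges from {scan} -> (sign, hops=1), (test, hops=1).
Iteration 2: edges from {sign,test} -> (fetch, hops=2), (lint, hops=2), (notify, hops=2), (parse, hops=2), (test, hops=2). [UNION drops 1 duplicate row(s)]
Iteration 3: edges from {fetch,lint,notify,parse,test} -> (clean, hops=3), (lint, hops=3), (release, hops=3). [UNION drops 2 duplicate row(s)]
Iteration 4: edges from {clean,lint,release} -> (release, hops=4).
Iteration 5: no outgoing edges from {release}; recursion stops.
SUM(hops) = 0 + 1 + 1 + 2 + 2 + 2 + 2 + 2 + 3 + 3 + 3 + 4 = 25.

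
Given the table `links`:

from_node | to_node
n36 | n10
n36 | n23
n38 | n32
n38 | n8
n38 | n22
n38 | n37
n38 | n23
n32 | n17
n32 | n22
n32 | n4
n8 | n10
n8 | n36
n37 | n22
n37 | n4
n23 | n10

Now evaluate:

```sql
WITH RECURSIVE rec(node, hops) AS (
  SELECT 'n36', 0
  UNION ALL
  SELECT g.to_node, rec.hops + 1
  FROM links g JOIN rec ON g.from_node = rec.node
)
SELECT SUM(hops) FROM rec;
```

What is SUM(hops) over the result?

Base: (n36, hops=0).
Iteration 1: edges from {n36} -> (n10, hops=1), (n23, hops=1).
Iteration 2: edges from {n10,n23} -> (n10, hops=2).
Iteration 3: no outgoing edges from {n10}; recursion stops.
SUM(hops) = 0 + 1 + 1 + 2 = 4.

4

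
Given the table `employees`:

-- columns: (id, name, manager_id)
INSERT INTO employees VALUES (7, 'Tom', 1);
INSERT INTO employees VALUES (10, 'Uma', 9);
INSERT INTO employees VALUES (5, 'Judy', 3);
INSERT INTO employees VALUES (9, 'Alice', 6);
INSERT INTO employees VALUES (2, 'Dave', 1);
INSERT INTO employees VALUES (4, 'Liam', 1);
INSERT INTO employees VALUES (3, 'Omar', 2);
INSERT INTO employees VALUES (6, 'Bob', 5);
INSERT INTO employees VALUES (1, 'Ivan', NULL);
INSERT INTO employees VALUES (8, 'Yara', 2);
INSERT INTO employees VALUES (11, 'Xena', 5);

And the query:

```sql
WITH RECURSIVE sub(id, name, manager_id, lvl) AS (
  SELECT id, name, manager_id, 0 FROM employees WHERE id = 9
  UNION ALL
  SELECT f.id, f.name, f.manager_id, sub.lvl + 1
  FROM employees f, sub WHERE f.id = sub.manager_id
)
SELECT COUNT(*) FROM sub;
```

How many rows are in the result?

6

Base: id=9 (Alice), manager_id=6, lvl 0.
Iteration 1: join on id=6 -> Bob (id 6, manager_id=5, lvl 1).
Iteration 2: join on id=5 -> Judy (id 5, manager_id=3, lvl 2).
Iteration 3: join on id=3 -> Omar (id 3, manager_id=2, lvl 3).
Iteration 4: join on id=2 -> Dave (id 2, manager_id=1, lvl 4).
Iteration 5: join on id=1 -> Ivan (id 1, manager_id=NULL, lvl 5).
Iteration 6: manager_id is NULL; no match; recursion stops.
Total rows emitted: 6.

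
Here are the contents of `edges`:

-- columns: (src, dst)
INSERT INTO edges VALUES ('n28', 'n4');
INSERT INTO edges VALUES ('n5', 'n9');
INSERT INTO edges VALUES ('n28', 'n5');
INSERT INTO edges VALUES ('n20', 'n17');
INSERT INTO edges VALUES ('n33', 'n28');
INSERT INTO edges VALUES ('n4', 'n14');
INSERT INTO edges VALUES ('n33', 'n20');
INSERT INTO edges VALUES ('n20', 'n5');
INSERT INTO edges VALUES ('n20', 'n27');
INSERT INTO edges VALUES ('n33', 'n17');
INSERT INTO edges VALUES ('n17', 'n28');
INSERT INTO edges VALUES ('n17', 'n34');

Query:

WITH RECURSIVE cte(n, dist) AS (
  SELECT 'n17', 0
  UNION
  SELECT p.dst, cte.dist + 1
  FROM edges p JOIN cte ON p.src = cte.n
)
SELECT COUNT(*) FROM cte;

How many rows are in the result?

7

Base: (n17, dist=0).
Iteration 1: edges from {n17} -> (n28, dist=1), (n34, dist=1).
Iteration 2: edges from {n28,n34} -> (n4, dist=2), (n5, dist=2).
Iteration 3: edges from {n4,n5} -> (n14, dist=3), (n9, dist=3).
Iteration 4: no outgoing edges from {n14,n9}; recursion stops.
Total rows emitted: 7.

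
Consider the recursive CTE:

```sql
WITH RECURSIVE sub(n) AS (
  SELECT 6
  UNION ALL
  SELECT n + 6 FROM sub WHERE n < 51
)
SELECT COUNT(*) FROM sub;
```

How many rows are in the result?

9

Base: n=6.
Iteration 1: 6 < 51 holds -> n = 6 + 6 = 12.
Iteration 2: 12 < 51 holds -> n = 12 + 6 = 18.
Iteration 3: 18 < 51 holds -> n = 18 + 6 = 24.
Iteration 4: 24 < 51 holds -> n = 24 + 6 = 30.
Iteration 5: 30 < 51 holds -> n = 30 + 6 = 36.
Iteration 6: 36 < 51 holds -> n = 36 + 6 = 42.
Iteration 7: 42 < 51 holds -> n = 42 + 6 = 48.
Iteration 8: 48 < 51 holds -> n = 48 + 6 = 54.
Iteration 9: 54 < 51 fails; recursion stops.
Total rows emitted: 9.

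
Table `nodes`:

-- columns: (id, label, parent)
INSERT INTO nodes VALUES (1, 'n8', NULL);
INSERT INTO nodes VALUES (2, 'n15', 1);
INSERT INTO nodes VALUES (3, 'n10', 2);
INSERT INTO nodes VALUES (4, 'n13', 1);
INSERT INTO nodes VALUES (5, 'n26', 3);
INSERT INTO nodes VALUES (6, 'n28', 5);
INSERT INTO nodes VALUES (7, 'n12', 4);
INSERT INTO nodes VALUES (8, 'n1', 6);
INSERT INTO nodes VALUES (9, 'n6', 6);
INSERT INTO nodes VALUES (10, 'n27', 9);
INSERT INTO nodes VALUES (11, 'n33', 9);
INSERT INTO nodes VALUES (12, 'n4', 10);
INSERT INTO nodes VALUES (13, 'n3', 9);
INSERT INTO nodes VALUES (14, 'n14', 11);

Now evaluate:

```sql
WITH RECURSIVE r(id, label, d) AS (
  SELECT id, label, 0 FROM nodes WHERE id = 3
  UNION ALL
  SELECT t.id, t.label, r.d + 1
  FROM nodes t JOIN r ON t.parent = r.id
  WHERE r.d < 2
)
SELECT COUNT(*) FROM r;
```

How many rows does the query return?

3

Base: id=3 (n10) at d 0.
Iteration 1: rows with parent in {3} -> n26 (id 5, d 1).
Iteration 2: rows with parent in {5} -> n28 (id 6, d 2).
Iteration 3: d < 2 fails for all current rows; recursion stops.
Total rows emitted: 3.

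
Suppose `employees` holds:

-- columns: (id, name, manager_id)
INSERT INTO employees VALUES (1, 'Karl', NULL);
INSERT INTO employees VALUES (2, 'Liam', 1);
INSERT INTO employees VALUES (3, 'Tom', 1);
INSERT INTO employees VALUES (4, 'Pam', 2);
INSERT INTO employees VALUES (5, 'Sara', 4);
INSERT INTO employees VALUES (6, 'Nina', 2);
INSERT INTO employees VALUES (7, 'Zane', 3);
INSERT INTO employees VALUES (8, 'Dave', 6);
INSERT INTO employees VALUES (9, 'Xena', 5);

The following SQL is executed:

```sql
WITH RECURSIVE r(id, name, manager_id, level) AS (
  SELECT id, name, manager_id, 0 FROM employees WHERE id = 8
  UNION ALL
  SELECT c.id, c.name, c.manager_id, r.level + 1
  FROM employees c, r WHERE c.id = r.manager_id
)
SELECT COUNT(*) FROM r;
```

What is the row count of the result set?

Base: id=8 (Dave), manager_id=6, level 0.
Iteration 1: join on id=6 -> Nina (id 6, manager_id=2, level 1).
Iteration 2: join on id=2 -> Liam (id 2, manager_id=1, level 2).
Iteration 3: join on id=1 -> Karl (id 1, manager_id=NULL, level 3).
Iteration 4: manager_id is NULL; no match; recursion stops.
Total rows emitted: 4.

4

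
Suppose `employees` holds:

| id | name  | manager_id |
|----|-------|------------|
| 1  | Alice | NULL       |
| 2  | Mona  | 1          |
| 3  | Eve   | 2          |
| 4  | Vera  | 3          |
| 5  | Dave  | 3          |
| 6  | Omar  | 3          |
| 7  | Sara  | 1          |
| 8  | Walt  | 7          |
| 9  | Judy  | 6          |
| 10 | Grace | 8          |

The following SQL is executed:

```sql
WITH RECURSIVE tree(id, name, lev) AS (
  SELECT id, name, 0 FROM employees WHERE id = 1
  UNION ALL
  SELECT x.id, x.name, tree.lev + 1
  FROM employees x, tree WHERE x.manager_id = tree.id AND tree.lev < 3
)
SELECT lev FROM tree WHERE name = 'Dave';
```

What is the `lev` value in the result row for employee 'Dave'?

Base: id=1 (Alice) at lev 0.
Iteration 1: rows with manager_id in {1} -> Mona (id 2, lev 1), Sara (id 7, lev 1).
Iteration 2: rows with manager_id in {2,7} -> Eve (id 3, lev 2), Walt (id 8, lev 2).
Iteration 3: rows with manager_id in {3,8} -> Vera (id 4, lev 3), Dave (id 5, lev 3), Omar (id 6, lev 3), Grace (id 10, lev 3).
Iteration 4: lev < 3 fails for all current rows; recursion stops.

3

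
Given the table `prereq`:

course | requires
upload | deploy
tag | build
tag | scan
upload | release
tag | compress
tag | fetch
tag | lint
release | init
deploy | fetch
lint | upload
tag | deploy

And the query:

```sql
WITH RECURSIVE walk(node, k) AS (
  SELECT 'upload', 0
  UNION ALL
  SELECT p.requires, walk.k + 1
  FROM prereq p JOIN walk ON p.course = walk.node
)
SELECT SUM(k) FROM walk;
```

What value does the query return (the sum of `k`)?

6

Base: (upload, k=0).
Iteration 1: edges from {upload} -> (deploy, k=1), (release, k=1).
Iteration 2: edges from {deploy,release} -> (fetch, k=2), (init, k=2).
Iteration 3: no outgoing edges from {fetch,init}; recursion stops.
SUM(k) = 0 + 1 + 1 + 2 + 2 = 6.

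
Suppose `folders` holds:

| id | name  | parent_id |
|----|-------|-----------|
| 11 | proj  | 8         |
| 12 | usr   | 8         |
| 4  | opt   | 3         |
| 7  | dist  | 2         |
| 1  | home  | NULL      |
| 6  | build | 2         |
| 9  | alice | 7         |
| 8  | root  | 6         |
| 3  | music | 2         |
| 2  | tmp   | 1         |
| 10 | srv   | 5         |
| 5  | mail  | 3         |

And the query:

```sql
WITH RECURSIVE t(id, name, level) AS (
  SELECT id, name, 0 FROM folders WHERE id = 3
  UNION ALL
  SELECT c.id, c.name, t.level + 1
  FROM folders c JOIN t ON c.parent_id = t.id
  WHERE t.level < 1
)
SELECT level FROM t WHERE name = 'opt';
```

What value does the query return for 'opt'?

Base: id=3 (music) at level 0.
Iteration 1: rows with parent_id in {3} -> opt (id 4, level 1), mail (id 5, level 1).
Iteration 2: level < 1 fails for all current rows; recursion stops.

1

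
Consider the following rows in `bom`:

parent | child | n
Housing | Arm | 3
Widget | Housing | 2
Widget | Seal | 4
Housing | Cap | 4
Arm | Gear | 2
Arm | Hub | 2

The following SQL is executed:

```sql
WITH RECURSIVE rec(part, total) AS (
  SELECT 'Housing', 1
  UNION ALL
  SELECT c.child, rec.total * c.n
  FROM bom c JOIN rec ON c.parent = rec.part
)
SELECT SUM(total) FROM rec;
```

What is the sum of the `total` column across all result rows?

20

Base: (Housing, total=1).
Iteration 1: components of {Housing} -> Arm = 1*3 = 3, Cap = 1*4 = 4.
Iteration 2: components of {Arm,Cap} -> Gear = 3*2 = 6, Hub = 3*2 = 6.
Iteration 3: no further components; recursion stops.
SUM(total) = 1 + 3 + 4 + 6 + 6 = 20.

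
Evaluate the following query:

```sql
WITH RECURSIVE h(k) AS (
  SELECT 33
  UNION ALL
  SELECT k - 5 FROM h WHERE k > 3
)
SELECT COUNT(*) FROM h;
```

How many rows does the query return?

7

Base: k=33.
Iteration 1: 33 > 3 holds -> k = 33 - 5 = 28.
Iteration 2: 28 > 3 holds -> k = 28 - 5 = 23.
Iteration 3: 23 > 3 holds -> k = 23 - 5 = 18.
Iteration 4: 18 > 3 holds -> k = 18 - 5 = 13.
Iteration 5: 13 > 3 holds -> k = 13 - 5 = 8.
Iteration 6: 8 > 3 holds -> k = 8 - 5 = 3.
Iteration 7: 3 > 3 fails; recursion stops.
Total rows emitted: 7.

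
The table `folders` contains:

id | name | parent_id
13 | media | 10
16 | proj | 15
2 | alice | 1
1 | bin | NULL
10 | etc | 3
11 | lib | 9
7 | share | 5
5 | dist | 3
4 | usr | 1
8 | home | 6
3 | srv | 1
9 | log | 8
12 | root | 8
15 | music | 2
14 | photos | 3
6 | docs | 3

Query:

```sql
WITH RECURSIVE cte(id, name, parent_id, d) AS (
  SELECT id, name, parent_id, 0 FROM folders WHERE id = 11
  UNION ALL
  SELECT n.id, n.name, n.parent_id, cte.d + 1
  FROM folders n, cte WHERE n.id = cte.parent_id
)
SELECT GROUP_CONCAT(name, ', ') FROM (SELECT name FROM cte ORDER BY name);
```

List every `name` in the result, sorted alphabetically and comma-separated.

bin, docs, home, lib, log, srv

Base: id=11 (lib), parent_id=9, d 0.
Iteration 1: join on id=9 -> log (id 9, parent_id=8, d 1).
Iteration 2: join on id=8 -> home (id 8, parent_id=6, d 2).
Iteration 3: join on id=6 -> docs (id 6, parent_id=3, d 3).
Iteration 4: join on id=3 -> srv (id 3, parent_id=1, d 4).
Iteration 5: join on id=1 -> bin (id 1, parent_id=NULL, d 5).
Iteration 6: parent_id is NULL; no match; recursion stops.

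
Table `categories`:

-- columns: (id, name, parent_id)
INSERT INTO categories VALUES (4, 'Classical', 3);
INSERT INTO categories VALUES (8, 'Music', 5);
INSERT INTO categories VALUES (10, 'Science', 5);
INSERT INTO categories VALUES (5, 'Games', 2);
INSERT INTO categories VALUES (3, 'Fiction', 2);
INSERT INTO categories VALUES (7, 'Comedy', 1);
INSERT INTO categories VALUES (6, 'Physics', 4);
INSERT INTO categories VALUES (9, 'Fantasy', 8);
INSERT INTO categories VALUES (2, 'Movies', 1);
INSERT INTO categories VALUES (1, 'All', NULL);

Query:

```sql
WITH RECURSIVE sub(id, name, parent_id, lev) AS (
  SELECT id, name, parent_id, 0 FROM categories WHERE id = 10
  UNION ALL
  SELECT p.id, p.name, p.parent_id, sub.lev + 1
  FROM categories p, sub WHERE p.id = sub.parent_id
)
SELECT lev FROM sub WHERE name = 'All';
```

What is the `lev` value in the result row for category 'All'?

Base: id=10 (Science), parent_id=5, lev 0.
Iteration 1: join on id=5 -> Games (id 5, parent_id=2, lev 1).
Iteration 2: join on id=2 -> Movies (id 2, parent_id=1, lev 2).
Iteration 3: join on id=1 -> All (id 1, parent_id=NULL, lev 3).
Iteration 4: parent_id is NULL; no match; recursion stops.

3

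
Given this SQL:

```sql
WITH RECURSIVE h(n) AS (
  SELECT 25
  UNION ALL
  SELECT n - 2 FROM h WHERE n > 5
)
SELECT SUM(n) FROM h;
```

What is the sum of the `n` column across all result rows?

165

Base: n=25.
Iteration 1: 25 > 5 holds -> n = 25 - 2 = 23.
Iteration 2: 23 > 5 holds -> n = 23 - 2 = 21.
Iteration 3: 21 > 5 holds -> n = 21 - 2 = 19.
Iteration 4: 19 > 5 holds -> n = 19 - 2 = 17.
Iteration 5: 17 > 5 holds -> n = 17 - 2 = 15.
Iteration 6: 15 > 5 holds -> n = 15 - 2 = 13.
Iteration 7: 13 > 5 holds -> n = 13 - 2 = 11.
Iteration 8: 11 > 5 holds -> n = 11 - 2 = 9.
Iteration 9: 9 > 5 holds -> n = 9 - 2 = 7.
Iteration 10: 7 > 5 holds -> n = 7 - 2 = 5.
Iteration 11: 5 > 5 fails; recursion stops.
SUM(n) = 25 + 23 + 21 + 19 + 17 + 15 + 13 + 11 + 9 + 7 + 5 = 165.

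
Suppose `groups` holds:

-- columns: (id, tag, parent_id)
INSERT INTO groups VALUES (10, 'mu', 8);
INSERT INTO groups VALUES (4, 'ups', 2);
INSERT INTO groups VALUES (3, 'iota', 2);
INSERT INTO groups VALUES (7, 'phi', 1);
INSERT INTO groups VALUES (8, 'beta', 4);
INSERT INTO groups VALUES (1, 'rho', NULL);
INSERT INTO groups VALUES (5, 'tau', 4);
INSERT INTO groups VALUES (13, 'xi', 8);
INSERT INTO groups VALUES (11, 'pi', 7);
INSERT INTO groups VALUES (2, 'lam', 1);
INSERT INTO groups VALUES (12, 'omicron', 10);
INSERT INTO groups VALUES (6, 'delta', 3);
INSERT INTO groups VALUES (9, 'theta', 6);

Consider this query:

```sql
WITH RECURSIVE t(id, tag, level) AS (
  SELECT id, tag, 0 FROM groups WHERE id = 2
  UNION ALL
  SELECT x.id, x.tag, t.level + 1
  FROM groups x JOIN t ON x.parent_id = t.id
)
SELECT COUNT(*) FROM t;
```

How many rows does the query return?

Base: id=2 (lam) at level 0.
Iteration 1: rows with parent_id in {2} -> iota (id 3, level 1), ups (id 4, level 1).
Iteration 2: rows with parent_id in {3,4} -> tau (id 5, level 2), delta (id 6, level 2), beta (id 8, level 2).
Iteration 3: rows with parent_id in {5,6,8} -> theta (id 9, level 3), mu (id 10, level 3), xi (id 13, level 3).
Iteration 4: rows with parent_id in {9,10,13} -> omicron (id 12, level 4).
Iteration 5: no rows with parent_id in {12}; recursion stops.
Total rows emitted: 10.

10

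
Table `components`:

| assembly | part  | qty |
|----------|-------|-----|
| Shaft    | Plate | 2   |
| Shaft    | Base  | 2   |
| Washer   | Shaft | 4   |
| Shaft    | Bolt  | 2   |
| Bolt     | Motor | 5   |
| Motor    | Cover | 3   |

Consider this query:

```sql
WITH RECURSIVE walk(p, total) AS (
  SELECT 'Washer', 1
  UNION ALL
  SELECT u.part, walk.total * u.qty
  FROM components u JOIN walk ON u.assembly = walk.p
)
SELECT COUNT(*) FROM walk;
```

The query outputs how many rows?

Base: (Washer, total=1).
Iteration 1: components of {Washer} -> Shaft = 1*4 = 4.
Iteration 2: components of {Shaft} -> Base = 4*2 = 8, Bolt = 4*2 = 8, Plate = 4*2 = 8.
Iteration 3: components of {Base,Bolt,Plate} -> Motor = 8*5 = 40.
Iteration 4: components of {Motor} -> Cover = 40*3 = 120.
Iteration 5: no further components; recursion stops.
Total rows emitted: 7.

7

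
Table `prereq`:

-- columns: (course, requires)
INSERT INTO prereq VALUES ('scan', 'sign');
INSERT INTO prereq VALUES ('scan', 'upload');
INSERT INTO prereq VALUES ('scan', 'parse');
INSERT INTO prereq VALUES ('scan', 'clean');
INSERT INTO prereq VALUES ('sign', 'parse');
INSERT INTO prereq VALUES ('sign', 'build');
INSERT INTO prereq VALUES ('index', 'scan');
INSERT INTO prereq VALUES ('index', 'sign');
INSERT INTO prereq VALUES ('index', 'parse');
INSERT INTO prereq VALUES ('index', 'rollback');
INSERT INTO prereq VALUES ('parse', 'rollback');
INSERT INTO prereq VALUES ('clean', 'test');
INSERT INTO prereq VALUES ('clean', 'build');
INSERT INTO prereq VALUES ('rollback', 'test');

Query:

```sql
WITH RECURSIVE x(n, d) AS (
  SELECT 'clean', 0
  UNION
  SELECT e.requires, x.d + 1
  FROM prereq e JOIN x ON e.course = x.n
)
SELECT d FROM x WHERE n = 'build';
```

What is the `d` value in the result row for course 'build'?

1

Base: (clean, d=0).
Iteration 1: edges from {clean} -> (build, d=1), (test, d=1).
Iteration 2: no outgoing edges from {build,test}; recursion stops.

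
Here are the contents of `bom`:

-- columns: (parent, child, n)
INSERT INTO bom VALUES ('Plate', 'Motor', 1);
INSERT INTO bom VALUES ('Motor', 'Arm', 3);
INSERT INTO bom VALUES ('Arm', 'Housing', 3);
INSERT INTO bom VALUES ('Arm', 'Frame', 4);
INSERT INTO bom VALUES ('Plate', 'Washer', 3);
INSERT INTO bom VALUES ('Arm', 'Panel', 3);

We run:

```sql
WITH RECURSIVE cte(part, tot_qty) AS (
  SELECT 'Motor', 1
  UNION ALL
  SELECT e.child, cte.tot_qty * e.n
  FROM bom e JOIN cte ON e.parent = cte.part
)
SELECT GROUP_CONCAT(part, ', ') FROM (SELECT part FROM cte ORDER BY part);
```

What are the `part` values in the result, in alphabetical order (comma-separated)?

Base: (Motor, tot_qty=1).
Iteration 1: components of {Motor} -> Arm = 1*3 = 3.
Iteration 2: components of {Arm} -> Frame = 3*4 = 12, Housing = 3*3 = 9, Panel = 3*3 = 9.
Iteration 3: no further components; recursion stops.

Arm, Frame, Housing, Motor, Panel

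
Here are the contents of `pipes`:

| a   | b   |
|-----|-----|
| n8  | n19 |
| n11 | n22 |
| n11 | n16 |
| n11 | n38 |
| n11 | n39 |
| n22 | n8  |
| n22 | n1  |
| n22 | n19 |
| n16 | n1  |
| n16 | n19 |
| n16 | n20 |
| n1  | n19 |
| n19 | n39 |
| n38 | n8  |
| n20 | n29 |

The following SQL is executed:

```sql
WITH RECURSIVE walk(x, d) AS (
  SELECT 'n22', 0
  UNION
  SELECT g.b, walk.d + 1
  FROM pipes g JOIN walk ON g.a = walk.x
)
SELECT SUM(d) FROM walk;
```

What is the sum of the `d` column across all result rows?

Base: (n22, d=0).
Iteration 1: edges from {n22} -> (n1, d=1), (n19, d=1), (n8, d=1).
Iteration 2: edges from {n1,n19,n8} -> (n19, d=2), (n39, d=2). [UNION drops 1 duplicate row(s)]
Iteration 3: edges from {n19,n39} -> (n39, d=3).
Iteration 4: no outgoing edges from {n39}; recursion stops.
SUM(d) = 0 + 1 + 1 + 1 + 2 + 2 + 3 = 10.

10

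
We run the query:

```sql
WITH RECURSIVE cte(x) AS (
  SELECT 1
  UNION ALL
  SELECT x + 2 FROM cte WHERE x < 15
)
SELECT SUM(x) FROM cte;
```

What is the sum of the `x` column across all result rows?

64

Base: x=1.
Iteration 1: 1 < 15 holds -> x = 1 + 2 = 3.
Iteration 2: 3 < 15 holds -> x = 3 + 2 = 5.
Iteration 3: 5 < 15 holds -> x = 5 + 2 = 7.
Iteration 4: 7 < 15 holds -> x = 7 + 2 = 9.
Iteration 5: 9 < 15 holds -> x = 9 + 2 = 11.
Iteration 6: 11 < 15 holds -> x = 11 + 2 = 13.
Iteration 7: 13 < 15 holds -> x = 13 + 2 = 15.
Iteration 8: 15 < 15 fails; recursion stops.
SUM(x) = 1 + 3 + 5 + 7 + 9 + 11 + 13 + 15 = 64.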